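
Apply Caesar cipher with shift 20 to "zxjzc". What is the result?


Caesar cipher: shift "zxjzc" by 20
  'z' (pos 25) + 20 = pos 19 = 't'
  'x' (pos 23) + 20 = pos 17 = 'r'
  'j' (pos 9) + 20 = pos 3 = 'd'
  'z' (pos 25) + 20 = pos 19 = 't'
  'c' (pos 2) + 20 = pos 22 = 'w'
Result: trdtw

trdtw


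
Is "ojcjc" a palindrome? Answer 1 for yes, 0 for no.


Input: ojcjc
Reversed: cjcjo
  Compare pos 0 ('o') with pos 4 ('c'): MISMATCH
  Compare pos 1 ('j') with pos 3 ('j'): match
Result: not a palindrome

0


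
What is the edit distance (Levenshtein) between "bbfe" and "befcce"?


Computing edit distance: "bbfe" -> "befcce"
DP table:
           b    e    f    c    c    e
      0    1    2    3    4    5    6
  b   1    0    1    2    3    4    5
  b   2    1    1    2    3    4    5
  f   3    2    2    1    2    3    4
  e   4    3    2    2    2    3    3
Edit distance = dp[4][6] = 3

3


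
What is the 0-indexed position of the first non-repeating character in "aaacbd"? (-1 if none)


Input: aaacbd
Character frequencies:
  'a': 3
  'b': 1
  'c': 1
  'd': 1
Scanning left to right for freq == 1:
  Position 0 ('a'): freq=3, skip
  Position 1 ('a'): freq=3, skip
  Position 2 ('a'): freq=3, skip
  Position 3 ('c'): unique! => answer = 3

3


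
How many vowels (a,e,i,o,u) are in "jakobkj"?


Input: jakobkj
Checking each character:
  'j' at position 0: consonant
  'a' at position 1: vowel (running total: 1)
  'k' at position 2: consonant
  'o' at position 3: vowel (running total: 2)
  'b' at position 4: consonant
  'k' at position 5: consonant
  'j' at position 6: consonant
Total vowels: 2

2


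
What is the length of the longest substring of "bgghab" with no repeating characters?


Input: "bgghab"
Sliding window (track last position of each char):
  Position 0 ('b'): window [0,0] length 1 -- new best
  Position 1 ('g'): window [0,1] length 2 -- new best
  Position 2 ('g'): repeat (last at 1), move window start to 2
  Position 2 ('g'): window [2,2] length 1
  Position 3 ('h'): window [2,3] length 2
  Position 4 ('a'): window [2,4] length 3 -- new best
  Position 5 ('b'): window [2,5] length 4 -- new best
Longest substring with no repeats: "ghab" with length 4

4


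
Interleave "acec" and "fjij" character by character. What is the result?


Interleaving "acec" and "fjij":
  Position 0: 'a' from first, 'f' from second => "af"
  Position 1: 'c' from first, 'j' from second => "cj"
  Position 2: 'e' from first, 'i' from second => "ei"
  Position 3: 'c' from first, 'j' from second => "cj"
Result: afcjeicj

afcjeicj


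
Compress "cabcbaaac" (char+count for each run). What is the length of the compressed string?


Input: cabcbaaac
Runs:
  'c' x 1 => "c1"
  'a' x 1 => "a1"
  'b' x 1 => "b1"
  'c' x 1 => "c1"
  'b' x 1 => "b1"
  'a' x 3 => "a3"
  'c' x 1 => "c1"
Compressed: "c1a1b1c1b1a3c1"
Compressed length: 14

14


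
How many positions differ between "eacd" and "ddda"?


Comparing "eacd" and "ddda" position by position:
  Position 0: 'e' vs 'd' => DIFFER
  Position 1: 'a' vs 'd' => DIFFER
  Position 2: 'c' vs 'd' => DIFFER
  Position 3: 'd' vs 'a' => DIFFER
Positions that differ: 4

4


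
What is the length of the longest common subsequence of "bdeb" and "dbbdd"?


LCS of "bdeb" and "dbbdd"
DP table:
           d    b    b    d    d
      0    0    0    0    0    0
  b   0    0    1    1    1    1
  d   0    1    1    1    2    2
  e   0    1    1    1    2    2
  b   0    1    2    2    2    2
LCS length = dp[4][5] = 2

2


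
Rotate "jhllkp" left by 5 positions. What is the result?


Input: "jhllkp", rotate left by 5
First 5 characters: "jhllk"
Remaining characters: "p"
Concatenate remaining + first: "p" + "jhllk" = "pjhllk"

pjhllk


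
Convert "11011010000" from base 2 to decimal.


Input: "11011010000" in base 2
Positional expansion:
  Digit '1' (value 1) x 2^10 = 1024
  Digit '1' (value 1) x 2^9 = 512
  Digit '0' (value 0) x 2^8 = 0
  Digit '1' (value 1) x 2^7 = 128
  Digit '1' (value 1) x 2^6 = 64
  Digit '0' (value 0) x 2^5 = 0
  Digit '1' (value 1) x 2^4 = 16
  Digit '0' (value 0) x 2^3 = 0
  Digit '0' (value 0) x 2^2 = 0
  Digit '0' (value 0) x 2^1 = 0
  Digit '0' (value 0) x 2^0 = 0
Sum = 1744

1744


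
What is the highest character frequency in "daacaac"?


Input: daacaac
Character counts:
  'a': 4
  'c': 2
  'd': 1
Maximum frequency: 4

4


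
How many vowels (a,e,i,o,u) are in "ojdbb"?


Input: ojdbb
Checking each character:
  'o' at position 0: vowel (running total: 1)
  'j' at position 1: consonant
  'd' at position 2: consonant
  'b' at position 3: consonant
  'b' at position 4: consonant
Total vowels: 1

1


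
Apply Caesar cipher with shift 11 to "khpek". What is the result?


Caesar cipher: shift "khpek" by 11
  'k' (pos 10) + 11 = pos 21 = 'v'
  'h' (pos 7) + 11 = pos 18 = 's'
  'p' (pos 15) + 11 = pos 0 = 'a'
  'e' (pos 4) + 11 = pos 15 = 'p'
  'k' (pos 10) + 11 = pos 21 = 'v'
Result: vsapv

vsapv


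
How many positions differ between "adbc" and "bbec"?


Comparing "adbc" and "bbec" position by position:
  Position 0: 'a' vs 'b' => DIFFER
  Position 1: 'd' vs 'b' => DIFFER
  Position 2: 'b' vs 'e' => DIFFER
  Position 3: 'c' vs 'c' => same
Positions that differ: 3

3


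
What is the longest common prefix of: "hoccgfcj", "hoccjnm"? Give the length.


Words: hoccgfcj, hoccjnm
  Position 0: all 'h' => match
  Position 1: all 'o' => match
  Position 2: all 'c' => match
  Position 3: all 'c' => match
  Position 4: ('g', 'j') => mismatch, stop
LCP = "hocc" (length 4)

4


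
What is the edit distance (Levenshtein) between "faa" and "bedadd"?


Computing edit distance: "faa" -> "bedadd"
DP table:
           b    e    d    a    d    d
      0    1    2    3    4    5    6
  f   1    1    2    3    4    5    6
  a   2    2    2    3    3    4    5
  a   3    3    3    3    3    4    5
Edit distance = dp[3][6] = 5

5


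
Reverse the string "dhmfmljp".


Input: dhmfmljp
Reading characters right to left:
  Position 7: 'p'
  Position 6: 'j'
  Position 5: 'l'
  Position 4: 'm'
  Position 3: 'f'
  Position 2: 'm'
  Position 1: 'h'
  Position 0: 'd'
Reversed: pjlmfmhd

pjlmfmhd


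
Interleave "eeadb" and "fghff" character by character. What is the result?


Interleaving "eeadb" and "fghff":
  Position 0: 'e' from first, 'f' from second => "ef"
  Position 1: 'e' from first, 'g' from second => "eg"
  Position 2: 'a' from first, 'h' from second => "ah"
  Position 3: 'd' from first, 'f' from second => "df"
  Position 4: 'b' from first, 'f' from second => "bf"
Result: efegahdfbf

efegahdfbf


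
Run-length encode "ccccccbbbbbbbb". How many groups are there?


Input: ccccccbbbbbbbb
Scanning for consecutive runs:
  Group 1: 'c' x 6 (positions 0-5)
  Group 2: 'b' x 8 (positions 6-13)
Total groups: 2

2


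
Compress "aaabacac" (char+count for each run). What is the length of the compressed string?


Input: aaabacac
Runs:
  'a' x 3 => "a3"
  'b' x 1 => "b1"
  'a' x 1 => "a1"
  'c' x 1 => "c1"
  'a' x 1 => "a1"
  'c' x 1 => "c1"
Compressed: "a3b1a1c1a1c1"
Compressed length: 12

12


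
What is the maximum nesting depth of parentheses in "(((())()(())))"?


Input: "(((())()(())))"
Tracking depth:
  Position 0 '(': depth becomes 1
  Position 1 '(': depth becomes 2
  Position 2 '(': depth becomes 3
  Position 3 '(': depth becomes 4
  Position 4 ')': depth becomes 3
  Position 5 ')': depth becomes 2
  Position 6 '(': depth becomes 3
  Position 7 ')': depth becomes 2
  Position 8 '(': depth becomes 3
  Position 9 '(': depth becomes 4
  Position 10 ')': depth becomes 3
  Position 11 ')': depth becomes 2
  Position 12 ')': depth becomes 1
  Position 13 ')': depth becomes 0
Maximum depth reached: 4

4


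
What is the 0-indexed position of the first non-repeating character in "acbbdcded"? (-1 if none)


Input: acbbdcded
Character frequencies:
  'a': 1
  'b': 2
  'c': 2
  'd': 3
  'e': 1
Scanning left to right for freq == 1:
  Position 0 ('a'): unique! => answer = 0

0


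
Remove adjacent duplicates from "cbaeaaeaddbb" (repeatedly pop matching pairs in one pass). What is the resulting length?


Input: cbaeaaeaddbb
Stack-based adjacent duplicate removal:
  Read 'c': push. Stack: c
  Read 'b': push. Stack: cb
  Read 'a': push. Stack: cba
  Read 'e': push. Stack: cbae
  Read 'a': push. Stack: cbaea
  Read 'a': matches stack top 'a' => pop. Stack: cbae
  Read 'e': matches stack top 'e' => pop. Stack: cba
  Read 'a': matches stack top 'a' => pop. Stack: cb
  Read 'd': push. Stack: cbd
  Read 'd': matches stack top 'd' => pop. Stack: cb
  Read 'b': matches stack top 'b' => pop. Stack: c
  Read 'b': push. Stack: cb
Final stack: "cb" (length 2)

2


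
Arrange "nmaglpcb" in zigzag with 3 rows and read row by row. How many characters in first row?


Zigzag "nmaglpcb" into 3 rows:
Placing characters:
  'n' => row 0
  'm' => row 1
  'a' => row 2
  'g' => row 1
  'l' => row 0
  'p' => row 1
  'c' => row 2
  'b' => row 1
Rows:
  Row 0: "nl"
  Row 1: "mgpb"
  Row 2: "ac"
First row length: 2

2


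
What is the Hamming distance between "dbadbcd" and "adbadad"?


Comparing "dbadbcd" and "adbadad" position by position:
  Position 0: 'd' vs 'a' => differ
  Position 1: 'b' vs 'd' => differ
  Position 2: 'a' vs 'b' => differ
  Position 3: 'd' vs 'a' => differ
  Position 4: 'b' vs 'd' => differ
  Position 5: 'c' vs 'a' => differ
  Position 6: 'd' vs 'd' => same
Total differences (Hamming distance): 6

6


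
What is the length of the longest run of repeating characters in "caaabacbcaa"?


Input: "caaabacbcaa"
Scanning for longest run:
  Position 1 ('a'): new char, reset run to 1
  Position 2 ('a'): continues run of 'a', length=2
  Position 3 ('a'): continues run of 'a', length=3
  Position 4 ('b'): new char, reset run to 1
  Position 5 ('a'): new char, reset run to 1
  Position 6 ('c'): new char, reset run to 1
  Position 7 ('b'): new char, reset run to 1
  Position 8 ('c'): new char, reset run to 1
  Position 9 ('a'): new char, reset run to 1
  Position 10 ('a'): continues run of 'a', length=2
Longest run: 'a' with length 3

3


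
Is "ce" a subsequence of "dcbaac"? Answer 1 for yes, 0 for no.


Check if "ce" is a subsequence of "dcbaac"
Greedy scan:
  Position 0 ('d'): no match needed
  Position 1 ('c'): matches sub[0] = 'c'
  Position 2 ('b'): no match needed
  Position 3 ('a'): no match needed
  Position 4 ('a'): no match needed
  Position 5 ('c'): no match needed
Only matched 1/2 characters => not a subsequence

0


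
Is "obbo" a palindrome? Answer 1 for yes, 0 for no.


Input: obbo
Reversed: obbo
  Compare pos 0 ('o') with pos 3 ('o'): match
  Compare pos 1 ('b') with pos 2 ('b'): match
Result: palindrome

1


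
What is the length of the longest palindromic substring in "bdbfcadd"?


Input: "bdbfcadd"
Checking substrings for palindromes:
  [0:3] "bdb" (len 3) => palindrome
  [6:8] "dd" (len 2) => palindrome
Longest palindromic substring: "bdb" with length 3

3


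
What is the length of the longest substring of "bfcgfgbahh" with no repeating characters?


Input: "bfcgfgbahh"
Sliding window (track last position of each char):
  Position 0 ('b'): window [0,0] length 1 -- new best
  Position 1 ('f'): window [0,1] length 2 -- new best
  Position 2 ('c'): window [0,2] length 3 -- new best
  Position 3 ('g'): window [0,3] length 4 -- new best
  Position 4 ('f'): repeat (last at 1), move window start to 2
  Position 4 ('f'): window [2,4] length 3
  Position 5 ('g'): repeat (last at 3), move window start to 4
  Position 5 ('g'): window [4,5] length 2
  Position 6 ('b'): window [4,6] length 3
  Position 7 ('a'): window [4,7] length 4
  Position 8 ('h'): window [4,8] length 5 -- new best
  Position 9 ('h'): repeat (last at 8), move window start to 9
  Position 9 ('h'): window [9,9] length 1
Longest substring with no repeats: "fgbah" with length 5

5


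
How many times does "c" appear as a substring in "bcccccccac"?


Searching for "c" in "bcccccccac"
Scanning each position:
  Position 0: "b" => no
  Position 1: "c" => MATCH
  Position 2: "c" => MATCH
  Position 3: "c" => MATCH
  Position 4: "c" => MATCH
  Position 5: "c" => MATCH
  Position 6: "c" => MATCH
  Position 7: "c" => MATCH
  Position 8: "a" => no
  Position 9: "c" => MATCH
Total occurrences: 8

8


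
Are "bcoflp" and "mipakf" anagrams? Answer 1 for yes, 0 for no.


Strings: "bcoflp", "mipakf"
Sorted first:  bcflop
Sorted second: afikmp
Differ at position 0: 'b' vs 'a' => not anagrams

0


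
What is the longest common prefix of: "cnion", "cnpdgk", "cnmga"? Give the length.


Words: cnion, cnpdgk, cnmga
  Position 0: all 'c' => match
  Position 1: all 'n' => match
  Position 2: ('i', 'p', 'm') => mismatch, stop
LCP = "cn" (length 2)

2


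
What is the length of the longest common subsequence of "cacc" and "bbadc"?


LCS of "cacc" and "bbadc"
DP table:
           b    b    a    d    c
      0    0    0    0    0    0
  c   0    0    0    0    0    1
  a   0    0    0    1    1    1
  c   0    0    0    1    1    2
  c   0    0    0    1    1    2
LCS length = dp[4][5] = 2

2


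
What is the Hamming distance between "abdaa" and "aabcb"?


Comparing "abdaa" and "aabcb" position by position:
  Position 0: 'a' vs 'a' => same
  Position 1: 'b' vs 'a' => differ
  Position 2: 'd' vs 'b' => differ
  Position 3: 'a' vs 'c' => differ
  Position 4: 'a' vs 'b' => differ
Total differences (Hamming distance): 4

4


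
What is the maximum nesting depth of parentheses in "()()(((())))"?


Input: "()()(((())))"
Tracking depth:
  Position 0 '(': depth becomes 1
  Position 1 ')': depth becomes 0
  Position 2 '(': depth becomes 1
  Position 3 ')': depth becomes 0
  Position 4 '(': depth becomes 1
  Position 5 '(': depth becomes 2
  Position 6 '(': depth becomes 3
  Position 7 '(': depth becomes 4
  Position 8 ')': depth becomes 3
  Position 9 ')': depth becomes 2
  Position 10 ')': depth becomes 1
  Position 11 ')': depth becomes 0
Maximum depth reached: 4

4


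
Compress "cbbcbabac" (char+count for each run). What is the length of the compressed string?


Input: cbbcbabac
Runs:
  'c' x 1 => "c1"
  'b' x 2 => "b2"
  'c' x 1 => "c1"
  'b' x 1 => "b1"
  'a' x 1 => "a1"
  'b' x 1 => "b1"
  'a' x 1 => "a1"
  'c' x 1 => "c1"
Compressed: "c1b2c1b1a1b1a1c1"
Compressed length: 16

16


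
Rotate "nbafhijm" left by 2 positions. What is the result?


Input: "nbafhijm", rotate left by 2
First 2 characters: "nb"
Remaining characters: "afhijm"
Concatenate remaining + first: "afhijm" + "nb" = "afhijmnb"

afhijmnb


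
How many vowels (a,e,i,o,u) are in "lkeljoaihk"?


Input: lkeljoaihk
Checking each character:
  'l' at position 0: consonant
  'k' at position 1: consonant
  'e' at position 2: vowel (running total: 1)
  'l' at position 3: consonant
  'j' at position 4: consonant
  'o' at position 5: vowel (running total: 2)
  'a' at position 6: vowel (running total: 3)
  'i' at position 7: vowel (running total: 4)
  'h' at position 8: consonant
  'k' at position 9: consonant
Total vowels: 4

4


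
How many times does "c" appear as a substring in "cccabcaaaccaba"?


Searching for "c" in "cccabcaaaccaba"
Scanning each position:
  Position 0: "c" => MATCH
  Position 1: "c" => MATCH
  Position 2: "c" => MATCH
  Position 3: "a" => no
  Position 4: "b" => no
  Position 5: "c" => MATCH
  Position 6: "a" => no
  Position 7: "a" => no
  Position 8: "a" => no
  Position 9: "c" => MATCH
  Position 10: "c" => MATCH
  Position 11: "a" => no
  Position 12: "b" => no
  Position 13: "a" => no
Total occurrences: 6

6


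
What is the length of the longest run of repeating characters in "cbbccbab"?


Input: "cbbccbab"
Scanning for longest run:
  Position 1 ('b'): new char, reset run to 1
  Position 2 ('b'): continues run of 'b', length=2
  Position 3 ('c'): new char, reset run to 1
  Position 4 ('c'): continues run of 'c', length=2
  Position 5 ('b'): new char, reset run to 1
  Position 6 ('a'): new char, reset run to 1
  Position 7 ('b'): new char, reset run to 1
Longest run: 'b' with length 2

2


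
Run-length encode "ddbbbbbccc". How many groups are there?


Input: ddbbbbbccc
Scanning for consecutive runs:
  Group 1: 'd' x 2 (positions 0-1)
  Group 2: 'b' x 5 (positions 2-6)
  Group 3: 'c' x 3 (positions 7-9)
Total groups: 3

3


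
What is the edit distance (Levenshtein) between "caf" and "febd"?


Computing edit distance: "caf" -> "febd"
DP table:
           f    e    b    d
      0    1    2    3    4
  c   1    1    2    3    4
  a   2    2    2    3    4
  f   3    2    3    3    4
Edit distance = dp[3][4] = 4

4


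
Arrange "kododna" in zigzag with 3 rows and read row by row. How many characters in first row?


Zigzag "kododna" into 3 rows:
Placing characters:
  'k' => row 0
  'o' => row 1
  'd' => row 2
  'o' => row 1
  'd' => row 0
  'n' => row 1
  'a' => row 2
Rows:
  Row 0: "kd"
  Row 1: "oon"
  Row 2: "da"
First row length: 2

2


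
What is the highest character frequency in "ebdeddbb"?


Input: ebdeddbb
Character counts:
  'b': 3
  'd': 3
  'e': 2
Maximum frequency: 3

3


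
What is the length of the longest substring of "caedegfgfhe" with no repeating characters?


Input: "caedegfgfhe"
Sliding window (track last position of each char):
  Position 0 ('c'): window [0,0] length 1 -- new best
  Position 1 ('a'): window [0,1] length 2 -- new best
  Position 2 ('e'): window [0,2] length 3 -- new best
  Position 3 ('d'): window [0,3] length 4 -- new best
  Position 4 ('e'): repeat (last at 2), move window start to 3
  Position 4 ('e'): window [3,4] length 2
  Position 5 ('g'): window [3,5] length 3
  Position 6 ('f'): window [3,6] length 4
  Position 7 ('g'): repeat (last at 5), move window start to 6
  Position 7 ('g'): window [6,7] length 2
  Position 8 ('f'): repeat (last at 6), move window start to 7
  Position 8 ('f'): window [7,8] length 2
  Position 9 ('h'): window [7,9] length 3
  Position 10 ('e'): window [7,10] length 4
Longest substring with no repeats: "caed" with length 4

4


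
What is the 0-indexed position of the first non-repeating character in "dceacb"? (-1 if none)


Input: dceacb
Character frequencies:
  'a': 1
  'b': 1
  'c': 2
  'd': 1
  'e': 1
Scanning left to right for freq == 1:
  Position 0 ('d'): unique! => answer = 0

0


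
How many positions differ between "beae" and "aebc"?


Comparing "beae" and "aebc" position by position:
  Position 0: 'b' vs 'a' => DIFFER
  Position 1: 'e' vs 'e' => same
  Position 2: 'a' vs 'b' => DIFFER
  Position 3: 'e' vs 'c' => DIFFER
Positions that differ: 3

3


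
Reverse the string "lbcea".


Input: lbcea
Reading characters right to left:
  Position 4: 'a'
  Position 3: 'e'
  Position 2: 'c'
  Position 1: 'b'
  Position 0: 'l'
Reversed: aecbl

aecbl


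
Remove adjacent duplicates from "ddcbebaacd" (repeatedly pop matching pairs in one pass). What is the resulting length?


Input: ddcbebaacd
Stack-based adjacent duplicate removal:
  Read 'd': push. Stack: d
  Read 'd': matches stack top 'd' => pop. Stack: (empty)
  Read 'c': push. Stack: c
  Read 'b': push. Stack: cb
  Read 'e': push. Stack: cbe
  Read 'b': push. Stack: cbeb
  Read 'a': push. Stack: cbeba
  Read 'a': matches stack top 'a' => pop. Stack: cbeb
  Read 'c': push. Stack: cbebc
  Read 'd': push. Stack: cbebcd
Final stack: "cbebcd" (length 6)

6


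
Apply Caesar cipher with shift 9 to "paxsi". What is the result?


Caesar cipher: shift "paxsi" by 9
  'p' (pos 15) + 9 = pos 24 = 'y'
  'a' (pos 0) + 9 = pos 9 = 'j'
  'x' (pos 23) + 9 = pos 6 = 'g'
  's' (pos 18) + 9 = pos 1 = 'b'
  'i' (pos 8) + 9 = pos 17 = 'r'
Result: yjgbr

yjgbr


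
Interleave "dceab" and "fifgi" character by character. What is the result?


Interleaving "dceab" and "fifgi":
  Position 0: 'd' from first, 'f' from second => "df"
  Position 1: 'c' from first, 'i' from second => "ci"
  Position 2: 'e' from first, 'f' from second => "ef"
  Position 3: 'a' from first, 'g' from second => "ag"
  Position 4: 'b' from first, 'i' from second => "bi"
Result: dfciefagbi

dfciefagbi


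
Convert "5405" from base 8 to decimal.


Input: "5405" in base 8
Positional expansion:
  Digit '5' (value 5) x 8^3 = 2560
  Digit '4' (value 4) x 8^2 = 256
  Digit '0' (value 0) x 8^1 = 0
  Digit '5' (value 5) x 8^0 = 5
Sum = 2821

2821


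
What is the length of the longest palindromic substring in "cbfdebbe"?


Input: "cbfdebbe"
Checking substrings for palindromes:
  [4:8] "ebbe" (len 4) => palindrome
  [5:7] "bb" (len 2) => palindrome
Longest palindromic substring: "ebbe" with length 4

4


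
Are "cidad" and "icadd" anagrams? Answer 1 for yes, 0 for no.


Strings: "cidad", "icadd"
Sorted first:  acddi
Sorted second: acddi
Sorted forms match => anagrams

1


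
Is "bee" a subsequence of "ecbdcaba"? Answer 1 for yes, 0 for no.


Check if "bee" is a subsequence of "ecbdcaba"
Greedy scan:
  Position 0 ('e'): no match needed
  Position 1 ('c'): no match needed
  Position 2 ('b'): matches sub[0] = 'b'
  Position 3 ('d'): no match needed
  Position 4 ('c'): no match needed
  Position 5 ('a'): no match needed
  Position 6 ('b'): no match needed
  Position 7 ('a'): no match needed
Only matched 1/3 characters => not a subsequence

0


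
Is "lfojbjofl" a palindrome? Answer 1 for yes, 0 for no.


Input: lfojbjofl
Reversed: lfojbjofl
  Compare pos 0 ('l') with pos 8 ('l'): match
  Compare pos 1 ('f') with pos 7 ('f'): match
  Compare pos 2 ('o') with pos 6 ('o'): match
  Compare pos 3 ('j') with pos 5 ('j'): match
Result: palindrome

1


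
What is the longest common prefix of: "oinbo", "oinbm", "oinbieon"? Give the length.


Words: oinbo, oinbm, oinbieon
  Position 0: all 'o' => match
  Position 1: all 'i' => match
  Position 2: all 'n' => match
  Position 3: all 'b' => match
  Position 4: ('o', 'm', 'i') => mismatch, stop
LCP = "oinb" (length 4)

4


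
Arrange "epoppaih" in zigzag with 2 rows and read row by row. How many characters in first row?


Zigzag "epoppaih" into 2 rows:
Placing characters:
  'e' => row 0
  'p' => row 1
  'o' => row 0
  'p' => row 1
  'p' => row 0
  'a' => row 1
  'i' => row 0
  'h' => row 1
Rows:
  Row 0: "eopi"
  Row 1: "ppah"
First row length: 4

4


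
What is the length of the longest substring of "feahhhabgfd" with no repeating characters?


Input: "feahhhabgfd"
Sliding window (track last position of each char):
  Position 0 ('f'): window [0,0] length 1 -- new best
  Position 1 ('e'): window [0,1] length 2 -- new best
  Position 2 ('a'): window [0,2] length 3 -- new best
  Position 3 ('h'): window [0,3] length 4 -- new best
  Position 4 ('h'): repeat (last at 3), move window start to 4
  Position 4 ('h'): window [4,4] length 1
  Position 5 ('h'): repeat (last at 4), move window start to 5
  Position 5 ('h'): window [5,5] length 1
  Position 6 ('a'): window [5,6] length 2
  Position 7 ('b'): window [5,7] length 3
  Position 8 ('g'): window [5,8] length 4
  Position 9 ('f'): window [5,9] length 5 -- new best
  Position 10 ('d'): window [5,10] length 6 -- new best
Longest substring with no repeats: "habgfd" with length 6

6


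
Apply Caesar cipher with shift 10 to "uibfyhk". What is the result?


Caesar cipher: shift "uibfyhk" by 10
  'u' (pos 20) + 10 = pos 4 = 'e'
  'i' (pos 8) + 10 = pos 18 = 's'
  'b' (pos 1) + 10 = pos 11 = 'l'
  'f' (pos 5) + 10 = pos 15 = 'p'
  'y' (pos 24) + 10 = pos 8 = 'i'
  'h' (pos 7) + 10 = pos 17 = 'r'
  'k' (pos 10) + 10 = pos 20 = 'u'
Result: eslpiru

eslpiru


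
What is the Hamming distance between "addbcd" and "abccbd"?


Comparing "addbcd" and "abccbd" position by position:
  Position 0: 'a' vs 'a' => same
  Position 1: 'd' vs 'b' => differ
  Position 2: 'd' vs 'c' => differ
  Position 3: 'b' vs 'c' => differ
  Position 4: 'c' vs 'b' => differ
  Position 5: 'd' vs 'd' => same
Total differences (Hamming distance): 4

4


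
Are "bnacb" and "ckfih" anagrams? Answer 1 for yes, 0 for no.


Strings: "bnacb", "ckfih"
Sorted first:  abbcn
Sorted second: cfhik
Differ at position 0: 'a' vs 'c' => not anagrams

0


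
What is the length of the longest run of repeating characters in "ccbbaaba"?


Input: "ccbbaaba"
Scanning for longest run:
  Position 1 ('c'): continues run of 'c', length=2
  Position 2 ('b'): new char, reset run to 1
  Position 3 ('b'): continues run of 'b', length=2
  Position 4 ('a'): new char, reset run to 1
  Position 5 ('a'): continues run of 'a', length=2
  Position 6 ('b'): new char, reset run to 1
  Position 7 ('a'): new char, reset run to 1
Longest run: 'c' with length 2

2


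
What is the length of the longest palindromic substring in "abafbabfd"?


Input: "abafbabfd"
Checking substrings for palindromes:
  [3:8] "fbabf" (len 5) => palindrome
  [0:3] "aba" (len 3) => palindrome
  [4:7] "bab" (len 3) => palindrome
Longest palindromic substring: "fbabf" with length 5

5


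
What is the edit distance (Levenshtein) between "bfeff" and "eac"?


Computing edit distance: "bfeff" -> "eac"
DP table:
           e    a    c
      0    1    2    3
  b   1    1    2    3
  f   2    2    2    3
  e   3    2    3    3
  f   4    3    3    4
  f   5    4    4    4
Edit distance = dp[5][3] = 4

4


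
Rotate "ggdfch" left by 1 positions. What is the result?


Input: "ggdfch", rotate left by 1
First 1 characters: "g"
Remaining characters: "gdfch"
Concatenate remaining + first: "gdfch" + "g" = "gdfchg"

gdfchg


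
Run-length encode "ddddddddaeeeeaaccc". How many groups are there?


Input: ddddddddaeeeeaaccc
Scanning for consecutive runs:
  Group 1: 'd' x 8 (positions 0-7)
  Group 2: 'a' x 1 (positions 8-8)
  Group 3: 'e' x 4 (positions 9-12)
  Group 4: 'a' x 2 (positions 13-14)
  Group 5: 'c' x 3 (positions 15-17)
Total groups: 5

5


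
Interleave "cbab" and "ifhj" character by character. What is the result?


Interleaving "cbab" and "ifhj":
  Position 0: 'c' from first, 'i' from second => "ci"
  Position 1: 'b' from first, 'f' from second => "bf"
  Position 2: 'a' from first, 'h' from second => "ah"
  Position 3: 'b' from first, 'j' from second => "bj"
Result: cibfahbj

cibfahbj


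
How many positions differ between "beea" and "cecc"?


Comparing "beea" and "cecc" position by position:
  Position 0: 'b' vs 'c' => DIFFER
  Position 1: 'e' vs 'e' => same
  Position 2: 'e' vs 'c' => DIFFER
  Position 3: 'a' vs 'c' => DIFFER
Positions that differ: 3

3


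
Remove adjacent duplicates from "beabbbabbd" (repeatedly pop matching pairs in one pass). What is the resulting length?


Input: beabbbabbd
Stack-based adjacent duplicate removal:
  Read 'b': push. Stack: b
  Read 'e': push. Stack: be
  Read 'a': push. Stack: bea
  Read 'b': push. Stack: beab
  Read 'b': matches stack top 'b' => pop. Stack: bea
  Read 'b': push. Stack: beab
  Read 'a': push. Stack: beaba
  Read 'b': push. Stack: beabab
  Read 'b': matches stack top 'b' => pop. Stack: beaba
  Read 'd': push. Stack: beabad
Final stack: "beabad" (length 6)

6


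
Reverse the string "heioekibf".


Input: heioekibf
Reading characters right to left:
  Position 8: 'f'
  Position 7: 'b'
  Position 6: 'i'
  Position 5: 'k'
  Position 4: 'e'
  Position 3: 'o'
  Position 2: 'i'
  Position 1: 'e'
  Position 0: 'h'
Reversed: fbikeoieh

fbikeoieh


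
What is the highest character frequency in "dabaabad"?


Input: dabaabad
Character counts:
  'a': 4
  'b': 2
  'd': 2
Maximum frequency: 4

4


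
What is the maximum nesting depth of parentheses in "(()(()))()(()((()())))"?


Input: "(()(()))()(()((()())))"
Tracking depth:
  Position 0 '(': depth becomes 1
  Position 1 '(': depth becomes 2
  Position 2 ')': depth becomes 1
  Position 3 '(': depth becomes 2
  Position 4 '(': depth becomes 3
  Position 5 ')': depth becomes 2
  Position 6 ')': depth becomes 1
  Position 7 ')': depth becomes 0
  Position 8 '(': depth becomes 1
  Position 9 ')': depth becomes 0
  Position 10 '(': depth becomes 1
  Position 11 '(': depth becomes 2
  Position 12 ')': depth becomes 1
  Position 13 '(': depth becomes 2
  Position 14 '(': depth becomes 3
  Position 15 '(': depth becomes 4
  Position 16 ')': depth becomes 3
  Position 17 '(': depth becomes 4
  Position 18 ')': depth becomes 3
  Position 19 ')': depth becomes 2
  Position 20 ')': depth becomes 1
  Position 21 ')': depth becomes 0
Maximum depth reached: 4

4


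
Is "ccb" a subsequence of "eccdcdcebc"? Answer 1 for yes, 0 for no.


Check if "ccb" is a subsequence of "eccdcdcebc"
Greedy scan:
  Position 0 ('e'): no match needed
  Position 1 ('c'): matches sub[0] = 'c'
  Position 2 ('c'): matches sub[1] = 'c'
  Position 3 ('d'): no match needed
  Position 4 ('c'): no match needed
  Position 5 ('d'): no match needed
  Position 6 ('c'): no match needed
  Position 7 ('e'): no match needed
  Position 8 ('b'): matches sub[2] = 'b'
  Position 9 ('c'): no match needed
All 3 characters matched => is a subsequence

1


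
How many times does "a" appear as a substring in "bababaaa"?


Searching for "a" in "bababaaa"
Scanning each position:
  Position 0: "b" => no
  Position 1: "a" => MATCH
  Position 2: "b" => no
  Position 3: "a" => MATCH
  Position 4: "b" => no
  Position 5: "a" => MATCH
  Position 6: "a" => MATCH
  Position 7: "a" => MATCH
Total occurrences: 5

5


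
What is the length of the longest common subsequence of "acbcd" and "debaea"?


LCS of "acbcd" and "debaea"
DP table:
           d    e    b    a    e    a
      0    0    0    0    0    0    0
  a   0    0    0    0    1    1    1
  c   0    0    0    0    1    1    1
  b   0    0    0    1    1    1    1
  c   0    0    0    1    1    1    1
  d   0    1    1    1    1    1    1
LCS length = dp[5][6] = 1

1


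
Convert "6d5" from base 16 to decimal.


Input: "6d5" in base 16
Positional expansion:
  Digit '6' (value 6) x 16^2 = 1536
  Digit 'd' (value 13) x 16^1 = 208
  Digit '5' (value 5) x 16^0 = 5
Sum = 1749

1749


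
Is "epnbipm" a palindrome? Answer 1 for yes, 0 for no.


Input: epnbipm
Reversed: mpibnpe
  Compare pos 0 ('e') with pos 6 ('m'): MISMATCH
  Compare pos 1 ('p') with pos 5 ('p'): match
  Compare pos 2 ('n') with pos 4 ('i'): MISMATCH
Result: not a palindrome

0


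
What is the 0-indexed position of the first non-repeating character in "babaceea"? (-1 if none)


Input: babaceea
Character frequencies:
  'a': 3
  'b': 2
  'c': 1
  'e': 2
Scanning left to right for freq == 1:
  Position 0 ('b'): freq=2, skip
  Position 1 ('a'): freq=3, skip
  Position 2 ('b'): freq=2, skip
  Position 3 ('a'): freq=3, skip
  Position 4 ('c'): unique! => answer = 4

4


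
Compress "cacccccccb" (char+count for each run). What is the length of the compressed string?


Input: cacccccccb
Runs:
  'c' x 1 => "c1"
  'a' x 1 => "a1"
  'c' x 7 => "c7"
  'b' x 1 => "b1"
Compressed: "c1a1c7b1"
Compressed length: 8

8


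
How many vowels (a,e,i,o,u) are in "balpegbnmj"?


Input: balpegbnmj
Checking each character:
  'b' at position 0: consonant
  'a' at position 1: vowel (running total: 1)
  'l' at position 2: consonant
  'p' at position 3: consonant
  'e' at position 4: vowel (running total: 2)
  'g' at position 5: consonant
  'b' at position 6: consonant
  'n' at position 7: consonant
  'm' at position 8: consonant
  'j' at position 9: consonant
Total vowels: 2

2


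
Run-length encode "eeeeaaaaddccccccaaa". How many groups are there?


Input: eeeeaaaaddccccccaaa
Scanning for consecutive runs:
  Group 1: 'e' x 4 (positions 0-3)
  Group 2: 'a' x 4 (positions 4-7)
  Group 3: 'd' x 2 (positions 8-9)
  Group 4: 'c' x 6 (positions 10-15)
  Group 5: 'a' x 3 (positions 16-18)
Total groups: 5

5


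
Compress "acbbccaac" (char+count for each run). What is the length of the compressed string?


Input: acbbccaac
Runs:
  'a' x 1 => "a1"
  'c' x 1 => "c1"
  'b' x 2 => "b2"
  'c' x 2 => "c2"
  'a' x 2 => "a2"
  'c' x 1 => "c1"
Compressed: "a1c1b2c2a2c1"
Compressed length: 12

12


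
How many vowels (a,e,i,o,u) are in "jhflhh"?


Input: jhflhh
Checking each character:
  'j' at position 0: consonant
  'h' at position 1: consonant
  'f' at position 2: consonant
  'l' at position 3: consonant
  'h' at position 4: consonant
  'h' at position 5: consonant
Total vowels: 0

0


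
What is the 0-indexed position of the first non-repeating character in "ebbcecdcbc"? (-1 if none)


Input: ebbcecdcbc
Character frequencies:
  'b': 3
  'c': 4
  'd': 1
  'e': 2
Scanning left to right for freq == 1:
  Position 0 ('e'): freq=2, skip
  Position 1 ('b'): freq=3, skip
  Position 2 ('b'): freq=3, skip
  Position 3 ('c'): freq=4, skip
  Position 4 ('e'): freq=2, skip
  Position 5 ('c'): freq=4, skip
  Position 6 ('d'): unique! => answer = 6

6


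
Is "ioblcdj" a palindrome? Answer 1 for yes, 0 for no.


Input: ioblcdj
Reversed: jdclboi
  Compare pos 0 ('i') with pos 6 ('j'): MISMATCH
  Compare pos 1 ('o') with pos 5 ('d'): MISMATCH
  Compare pos 2 ('b') with pos 4 ('c'): MISMATCH
Result: not a palindrome

0


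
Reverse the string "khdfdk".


Input: khdfdk
Reading characters right to left:
  Position 5: 'k'
  Position 4: 'd'
  Position 3: 'f'
  Position 2: 'd'
  Position 1: 'h'
  Position 0: 'k'
Reversed: kdfdhk

kdfdhk


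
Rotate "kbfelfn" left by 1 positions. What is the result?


Input: "kbfelfn", rotate left by 1
First 1 characters: "k"
Remaining characters: "bfelfn"
Concatenate remaining + first: "bfelfn" + "k" = "bfelfnk"

bfelfnk


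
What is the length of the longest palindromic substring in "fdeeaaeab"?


Input: "fdeeaaeab"
Checking substrings for palindromes:
  [3:7] "eaae" (len 4) => palindrome
  [5:8] "aea" (len 3) => palindrome
  [2:4] "ee" (len 2) => palindrome
  [4:6] "aa" (len 2) => palindrome
Longest palindromic substring: "eaae" with length 4

4


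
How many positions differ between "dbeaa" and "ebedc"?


Comparing "dbeaa" and "ebedc" position by position:
  Position 0: 'd' vs 'e' => DIFFER
  Position 1: 'b' vs 'b' => same
  Position 2: 'e' vs 'e' => same
  Position 3: 'a' vs 'd' => DIFFER
  Position 4: 'a' vs 'c' => DIFFER
Positions that differ: 3

3


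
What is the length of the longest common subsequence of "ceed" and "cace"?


LCS of "ceed" and "cace"
DP table:
           c    a    c    e
      0    0    0    0    0
  c   0    1    1    1    1
  e   0    1    1    1    2
  e   0    1    1    1    2
  d   0    1    1    1    2
LCS length = dp[4][4] = 2

2


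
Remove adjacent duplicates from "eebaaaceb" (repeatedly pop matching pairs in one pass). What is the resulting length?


Input: eebaaaceb
Stack-based adjacent duplicate removal:
  Read 'e': push. Stack: e
  Read 'e': matches stack top 'e' => pop. Stack: (empty)
  Read 'b': push. Stack: b
  Read 'a': push. Stack: ba
  Read 'a': matches stack top 'a' => pop. Stack: b
  Read 'a': push. Stack: ba
  Read 'c': push. Stack: bac
  Read 'e': push. Stack: bace
  Read 'b': push. Stack: baceb
Final stack: "baceb" (length 5)

5


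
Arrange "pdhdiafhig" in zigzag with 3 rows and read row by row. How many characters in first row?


Zigzag "pdhdiafhig" into 3 rows:
Placing characters:
  'p' => row 0
  'd' => row 1
  'h' => row 2
  'd' => row 1
  'i' => row 0
  'a' => row 1
  'f' => row 2
  'h' => row 1
  'i' => row 0
  'g' => row 1
Rows:
  Row 0: "pii"
  Row 1: "ddahg"
  Row 2: "hf"
First row length: 3

3


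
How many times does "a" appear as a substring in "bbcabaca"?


Searching for "a" in "bbcabaca"
Scanning each position:
  Position 0: "b" => no
  Position 1: "b" => no
  Position 2: "c" => no
  Position 3: "a" => MATCH
  Position 4: "b" => no
  Position 5: "a" => MATCH
  Position 6: "c" => no
  Position 7: "a" => MATCH
Total occurrences: 3

3


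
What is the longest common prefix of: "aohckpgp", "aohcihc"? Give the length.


Words: aohckpgp, aohcihc
  Position 0: all 'a' => match
  Position 1: all 'o' => match
  Position 2: all 'h' => match
  Position 3: all 'c' => match
  Position 4: ('k', 'i') => mismatch, stop
LCP = "aohc" (length 4)

4


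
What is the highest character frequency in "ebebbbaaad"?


Input: ebebbbaaad
Character counts:
  'a': 3
  'b': 4
  'd': 1
  'e': 2
Maximum frequency: 4

4


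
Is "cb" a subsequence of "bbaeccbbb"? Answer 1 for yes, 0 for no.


Check if "cb" is a subsequence of "bbaeccbbb"
Greedy scan:
  Position 0 ('b'): no match needed
  Position 1 ('b'): no match needed
  Position 2 ('a'): no match needed
  Position 3 ('e'): no match needed
  Position 4 ('c'): matches sub[0] = 'c'
  Position 5 ('c'): no match needed
  Position 6 ('b'): matches sub[1] = 'b'
  Position 7 ('b'): no match needed
  Position 8 ('b'): no match needed
All 2 characters matched => is a subsequence

1


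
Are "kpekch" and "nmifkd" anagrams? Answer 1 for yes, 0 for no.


Strings: "kpekch", "nmifkd"
Sorted first:  cehkkp
Sorted second: dfikmn
Differ at position 0: 'c' vs 'd' => not anagrams

0


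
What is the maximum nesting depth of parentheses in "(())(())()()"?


Input: "(())(())()()"
Tracking depth:
  Position 0 '(': depth becomes 1
  Position 1 '(': depth becomes 2
  Position 2 ')': depth becomes 1
  Position 3 ')': depth becomes 0
  Position 4 '(': depth becomes 1
  Position 5 '(': depth becomes 2
  Position 6 ')': depth becomes 1
  Position 7 ')': depth becomes 0
  Position 8 '(': depth becomes 1
  Position 9 ')': depth becomes 0
  Position 10 '(': depth becomes 1
  Position 11 ')': depth becomes 0
Maximum depth reached: 2

2


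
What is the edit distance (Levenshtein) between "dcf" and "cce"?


Computing edit distance: "dcf" -> "cce"
DP table:
           c    c    e
      0    1    2    3
  d   1    1    2    3
  c   2    1    1    2
  f   3    2    2    2
Edit distance = dp[3][3] = 2

2


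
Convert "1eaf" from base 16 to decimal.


Input: "1eaf" in base 16
Positional expansion:
  Digit '1' (value 1) x 16^3 = 4096
  Digit 'e' (value 14) x 16^2 = 3584
  Digit 'a' (value 10) x 16^1 = 160
  Digit 'f' (value 15) x 16^0 = 15
Sum = 7855

7855


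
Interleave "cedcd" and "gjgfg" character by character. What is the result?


Interleaving "cedcd" and "gjgfg":
  Position 0: 'c' from first, 'g' from second => "cg"
  Position 1: 'e' from first, 'j' from second => "ej"
  Position 2: 'd' from first, 'g' from second => "dg"
  Position 3: 'c' from first, 'f' from second => "cf"
  Position 4: 'd' from first, 'g' from second => "dg"
Result: cgejdgcfdg

cgejdgcfdg


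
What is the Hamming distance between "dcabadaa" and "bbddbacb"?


Comparing "dcabadaa" and "bbddbacb" position by position:
  Position 0: 'd' vs 'b' => differ
  Position 1: 'c' vs 'b' => differ
  Position 2: 'a' vs 'd' => differ
  Position 3: 'b' vs 'd' => differ
  Position 4: 'a' vs 'b' => differ
  Position 5: 'd' vs 'a' => differ
  Position 6: 'a' vs 'c' => differ
  Position 7: 'a' vs 'b' => differ
Total differences (Hamming distance): 8

8


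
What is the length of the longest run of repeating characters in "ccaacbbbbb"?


Input: "ccaacbbbbb"
Scanning for longest run:
  Position 1 ('c'): continues run of 'c', length=2
  Position 2 ('a'): new char, reset run to 1
  Position 3 ('a'): continues run of 'a', length=2
  Position 4 ('c'): new char, reset run to 1
  Position 5 ('b'): new char, reset run to 1
  Position 6 ('b'): continues run of 'b', length=2
  Position 7 ('b'): continues run of 'b', length=3
  Position 8 ('b'): continues run of 'b', length=4
  Position 9 ('b'): continues run of 'b', length=5
Longest run: 'b' with length 5

5


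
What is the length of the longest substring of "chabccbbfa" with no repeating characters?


Input: "chabccbbfa"
Sliding window (track last position of each char):
  Position 0 ('c'): window [0,0] length 1 -- new best
  Position 1 ('h'): window [0,1] length 2 -- new best
  Position 2 ('a'): window [0,2] length 3 -- new best
  Position 3 ('b'): window [0,3] length 4 -- new best
  Position 4 ('c'): repeat (last at 0), move window start to 1
  Position 4 ('c'): window [1,4] length 4
  Position 5 ('c'): repeat (last at 4), move window start to 5
  Position 5 ('c'): window [5,5] length 1
  Position 6 ('b'): window [5,6] length 2
  Position 7 ('b'): repeat (last at 6), move window start to 7
  Position 7 ('b'): window [7,7] length 1
  Position 8 ('f'): window [7,8] length 2
  Position 9 ('a'): window [7,9] length 3
Longest substring with no repeats: "chab" with length 4

4
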